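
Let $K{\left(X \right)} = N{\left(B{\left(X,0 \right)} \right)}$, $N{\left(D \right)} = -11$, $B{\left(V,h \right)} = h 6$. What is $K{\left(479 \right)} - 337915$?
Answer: $-337926$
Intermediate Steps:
$B{\left(V,h \right)} = 6 h$
$K{\left(X \right)} = -11$
$K{\left(479 \right)} - 337915 = -11 - 337915 = -337926$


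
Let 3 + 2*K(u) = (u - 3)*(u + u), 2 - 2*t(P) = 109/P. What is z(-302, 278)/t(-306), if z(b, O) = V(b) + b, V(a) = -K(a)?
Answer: -8079318/103 ≈ -78440.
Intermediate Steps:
t(P) = 1 - 109/(2*P)
K(u) = -3/2 + u*(-3 + u) (K(u) = -3/2 + ((u - 3)*(u + u))/2 = -3/2 + ((-3 + u)*(2*u))/2 = -3/2 + (2*u*(-3 + u))/2 = -3/2 + u*(-3 + u))
V(a) = 3/2 - a² + 3*a (V(a) = -(-3/2 + a² - 3*a) = 3/2 - a² + 3*a)
z(b, O) = 3/2 - b² + 4*b (z(b, O) = (3/2 - b² + 3*b) + b = 3/2 - b² + 4*b)
z(-302, 278)/t(-306) = (3/2 - 1*(-302)² + 4*(-302))/(((-109/2 - 306)/(-306))) = (3/2 - 1*91204 - 1208)/((-1/306*(-721/2))) = (3/2 - 91204 - 1208)/(721/612) = -184821/2*612/721 = -8079318/103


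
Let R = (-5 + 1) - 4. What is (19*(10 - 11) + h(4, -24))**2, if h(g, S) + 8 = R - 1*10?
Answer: 2025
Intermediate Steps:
R = -8 (R = -4 - 4 = -8)
h(g, S) = -26 (h(g, S) = -8 + (-8 - 1*10) = -8 + (-8 - 10) = -8 - 18 = -26)
(19*(10 - 11) + h(4, -24))**2 = (19*(10 - 11) - 26)**2 = (19*(-1) - 26)**2 = (-19 - 26)**2 = (-45)**2 = 2025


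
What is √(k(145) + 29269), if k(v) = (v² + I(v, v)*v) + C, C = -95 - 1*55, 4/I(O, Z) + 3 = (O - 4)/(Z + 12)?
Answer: √54306318/33 ≈ 223.31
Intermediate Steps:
I(O, Z) = 4/(-3 + (-4 + O)/(12 + Z)) (I(O, Z) = 4/(-3 + (O - 4)/(Z + 12)) = 4/(-3 + (-4 + O)/(12 + Z)))
C = -150 (C = -95 - 55 = -150)
k(v) = -150 + v² + 4*v*(12 + v)/(-40 - 2*v) (k(v) = (v² + (4*(12 + v)/(-40 + v - 3*v))*v) - 150 = (v² + (4*(12 + v)/(-40 - 2*v))*v) - 150 = (v² + 4*v*(12 + v)/(-40 - 2*v)) - 150 = -150 + v² + 4*v*(12 + v)/(-40 - 2*v))
√(k(145) + 29269) = √((-3000 + 145³ - 174*145 + 18*145²)/(20 + 145) + 29269) = √((-3000 + 3048625 - 25230 + 18*21025)/165 + 29269) = √((-3000 + 3048625 - 25230 + 378450)/165 + 29269) = √((1/165)*3398845 + 29269) = √(679769/33 + 29269) = √(1645646/33) = √54306318/33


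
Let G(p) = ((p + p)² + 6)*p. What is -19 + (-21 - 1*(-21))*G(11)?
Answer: -19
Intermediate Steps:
G(p) = p*(6 + 4*p²) (G(p) = ((2*p)² + 6)*p = (4*p² + 6)*p = (6 + 4*p²)*p = p*(6 + 4*p²))
-19 + (-21 - 1*(-21))*G(11) = -19 + (-21 - 1*(-21))*(4*11³ + 6*11) = -19 + (-21 + 21)*(4*1331 + 66) = -19 + 0*(5324 + 66) = -19 + 0*5390 = -19 + 0 = -19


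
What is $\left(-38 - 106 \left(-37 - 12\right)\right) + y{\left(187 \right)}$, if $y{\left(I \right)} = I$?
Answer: $5343$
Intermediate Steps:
$\left(-38 - 106 \left(-37 - 12\right)\right) + y{\left(187 \right)} = \left(-38 - 106 \left(-37 - 12\right)\right) + 187 = \left(-38 - -5194\right) + 187 = \left(-38 + 5194\right) + 187 = 5156 + 187 = 5343$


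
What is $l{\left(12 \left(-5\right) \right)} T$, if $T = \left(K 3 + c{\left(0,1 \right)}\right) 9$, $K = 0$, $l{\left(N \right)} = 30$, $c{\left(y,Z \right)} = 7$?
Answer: $1890$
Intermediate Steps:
$T = 63$ ($T = \left(0 \cdot 3 + 7\right) 9 = \left(0 + 7\right) 9 = 7 \cdot 9 = 63$)
$l{\left(12 \left(-5\right) \right)} T = 30 \cdot 63 = 1890$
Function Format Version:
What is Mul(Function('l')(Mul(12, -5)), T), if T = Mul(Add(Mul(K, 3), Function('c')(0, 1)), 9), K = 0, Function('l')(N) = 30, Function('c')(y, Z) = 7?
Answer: 1890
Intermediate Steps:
T = 63 (T = Mul(Add(Mul(0, 3), 7), 9) = Mul(Add(0, 7), 9) = Mul(7, 9) = 63)
Mul(Function('l')(Mul(12, -5)), T) = Mul(30, 63) = 1890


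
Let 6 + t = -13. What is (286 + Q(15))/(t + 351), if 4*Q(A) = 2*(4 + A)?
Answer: 591/664 ≈ 0.89006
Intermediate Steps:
t = -19 (t = -6 - 13 = -19)
Q(A) = 2 + A/2 (Q(A) = (2*(4 + A))/4 = (8 + 2*A)/4 = 2 + A/2)
(286 + Q(15))/(t + 351) = (286 + (2 + (1/2)*15))/(-19 + 351) = (286 + (2 + 15/2))/332 = (286 + 19/2)*(1/332) = (591/2)*(1/332) = 591/664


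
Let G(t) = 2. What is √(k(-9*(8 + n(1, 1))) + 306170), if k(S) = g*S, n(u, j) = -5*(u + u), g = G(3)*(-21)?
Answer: √305414 ≈ 552.64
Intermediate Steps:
g = -42 (g = 2*(-21) = -42)
n(u, j) = -10*u
k(S) = -42*S
√(k(-9*(8 + n(1, 1))) + 306170) = √(-(-378)*(8 - 10*1) + 306170) = √(-(-378)*(8 - 10) + 306170) = √(-(-378)*(-2) + 306170) = √(-42*18 + 306170) = √(-756 + 306170) = √305414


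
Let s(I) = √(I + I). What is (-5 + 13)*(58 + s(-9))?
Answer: 464 + 24*I*√2 ≈ 464.0 + 33.941*I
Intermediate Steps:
s(I) = √2*√I (s(I) = √(2*I) = √2*√I)
(-5 + 13)*(58 + s(-9)) = (-5 + 13)*(58 + √2*√(-9)) = 8*(58 + √2*(3*I)) = 8*(58 + 3*I*√2) = 464 + 24*I*√2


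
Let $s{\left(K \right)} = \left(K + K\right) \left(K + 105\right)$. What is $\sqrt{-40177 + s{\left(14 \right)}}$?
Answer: $i \sqrt{36845} \approx 191.95 i$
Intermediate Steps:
$s{\left(K \right)} = 2 K \left(105 + K\right)$
$\sqrt{-40177 + s{\left(14 \right)}} = \sqrt{-40177 + 2 \cdot 14 \left(105 + 14\right)} = \sqrt{-40177 + 2 \cdot 14 \cdot 119} = \sqrt{-40177 + 3332} = \sqrt{-36845} = i \sqrt{36845}$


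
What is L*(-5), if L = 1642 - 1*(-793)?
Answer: -12175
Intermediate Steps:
L = 2435 (L = 1642 + 793 = 2435)
L*(-5) = 2435*(-5) = -12175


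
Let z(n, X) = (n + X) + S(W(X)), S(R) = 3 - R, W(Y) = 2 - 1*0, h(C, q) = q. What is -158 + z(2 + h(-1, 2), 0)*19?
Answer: -63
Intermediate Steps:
W(Y) = 2 (W(Y) = 2 + 0 = 2)
z(n, X) = 1 + X + n (z(n, X) = (n + X) + (3 - 1*2) = (X + n) + (3 - 2) = (X + n) + 1 = 1 + X + n)
-158 + z(2 + h(-1, 2), 0)*19 = -158 + (1 + 0 + (2 + 2))*19 = -158 + (1 + 0 + 4)*19 = -158 + 5*19 = -158 + 95 = -63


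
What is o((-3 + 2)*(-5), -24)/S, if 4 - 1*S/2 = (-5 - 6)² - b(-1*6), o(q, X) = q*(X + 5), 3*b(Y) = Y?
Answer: 95/238 ≈ 0.39916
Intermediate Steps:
b(Y) = Y/3
o(q, X) = q*(5 + X)
S = -238 (S = 8 - 2*((-5 - 6)² - (-1*6)/3) = 8 - 2*((-11)² - (-6)/3) = 8 - 2*(121 - 1*(-2)) = 8 - 2*(121 + 2) = 8 - 2*123 = 8 - 246 = -238)
o((-3 + 2)*(-5), -24)/S = (((-3 + 2)*(-5))*(5 - 24))/(-238) = (-1*(-5)*(-19))*(-1/238) = (5*(-19))*(-1/238) = -95*(-1/238) = 95/238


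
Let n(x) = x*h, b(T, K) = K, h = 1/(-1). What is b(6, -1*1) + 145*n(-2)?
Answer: 289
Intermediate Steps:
h = -1
n(x) = -x (n(x) = x*(-1) = -x)
b(6, -1*1) + 145*n(-2) = -1*1 + 145*(-1*(-2)) = -1 + 145*2 = -1 + 290 = 289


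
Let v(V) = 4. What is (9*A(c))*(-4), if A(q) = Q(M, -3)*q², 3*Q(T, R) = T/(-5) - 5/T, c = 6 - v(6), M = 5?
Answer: 96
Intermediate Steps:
c = 2 (c = 6 - 1*4 = 6 - 4 = 2)
Q(T, R) = -5/(3*T) - T/15 (Q(T, R) = (T/(-5) - 5/T)/3 = (T*(-⅕) - 5/T)/3 = (-T/5 - 5/T)/3 = (-5/T - T/5)/3 = -5/(3*T) - T/15)
A(q) = -2*q²/3 (A(q) = ((1/15)*(-25 - 1*5²)/5)*q² = ((1/15)*(⅕)*(-25 - 1*25))*q² = ((1/15)*(⅕)*(-25 - 25))*q² = ((1/15)*(⅕)*(-50))*q² = -2*q²/3)
(9*A(c))*(-4) = (9*(-⅔*2²))*(-4) = (9*(-⅔*4))*(-4) = (9*(-8/3))*(-4) = -24*(-4) = 96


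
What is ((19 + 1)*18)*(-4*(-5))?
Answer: 7200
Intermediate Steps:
((19 + 1)*18)*(-4*(-5)) = (20*18)*20 = 360*20 = 7200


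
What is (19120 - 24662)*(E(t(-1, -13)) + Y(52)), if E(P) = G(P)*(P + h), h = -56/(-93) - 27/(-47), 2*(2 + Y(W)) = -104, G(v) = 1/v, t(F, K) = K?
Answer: 16718895004/56823 ≈ 2.9423e+5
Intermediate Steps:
G(v) = 1/v
Y(W) = -54 (Y(W) = -2 + (½)*(-104) = -2 - 52 = -54)
h = 5143/4371 (h = -56*(-1/93) - 27*(-1/47) = 56/93 + 27/47 = 5143/4371 ≈ 1.1766)
E(P) = (5143/4371 + P)/P (E(P) = (P + 5143/4371)/P = (5143/4371 + P)/P)
(19120 - 24662)*(E(t(-1, -13)) + Y(52)) = (19120 - 24662)*((5143/4371 - 13)/(-13) - 54) = -5542*(-1/13*(-51680/4371) - 54) = -5542*(51680/56823 - 54) = -5542*(-3016762/56823) = 16718895004/56823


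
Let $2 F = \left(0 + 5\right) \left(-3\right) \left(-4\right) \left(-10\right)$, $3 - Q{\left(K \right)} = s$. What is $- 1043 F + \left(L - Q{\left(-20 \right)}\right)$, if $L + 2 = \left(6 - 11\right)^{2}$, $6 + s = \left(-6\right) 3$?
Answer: $312896$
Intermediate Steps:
$s = -24$ ($s = -6 - 18 = -24$)
$Q{\left(K \right)} = 27$ ($Q{\left(K \right)} = 3 - -24 = 3 + 24 = 27$)
$L = 23$ ($L = -2 + \left(6 - 11\right)^{2} = -2 + \left(-5\right)^{2} = -2 + 25 = 23$)
$F = -300$ ($F = \frac{\left(0 + 5\right) \left(-3\right) \left(-4\right) \left(-10\right)}{2} = \frac{5 \left(-3\right) \left(-4\right) \left(-10\right)}{2} = \frac{\left(-15\right) \left(-4\right) \left(-10\right)}{2} = \frac{60 \left(-10\right)}{2} = \frac{1}{2} \left(-600\right) = -300$)
$- 1043 F + \left(L - Q{\left(-20 \right)}\right) = \left(-1043\right) \left(-300\right) + \left(23 - 27\right) = 312900 + \left(23 - 27\right) = 312900 - 4 = 312896$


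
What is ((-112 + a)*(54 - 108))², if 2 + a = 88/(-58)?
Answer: 32724810000/841 ≈ 3.8912e+7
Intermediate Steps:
a = -102/29 (a = -2 + 88/(-58) = -2 + 88*(-1/58) = -2 - 44/29 = -102/29 ≈ -3.5172)
((-112 + a)*(54 - 108))² = ((-112 - 102/29)*(54 - 108))² = (-3350/29*(-54))² = (180900/29)² = 32724810000/841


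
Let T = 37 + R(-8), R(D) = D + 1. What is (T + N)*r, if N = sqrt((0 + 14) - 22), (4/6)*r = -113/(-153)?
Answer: 565/17 + 113*I*sqrt(2)/51 ≈ 33.235 + 3.1335*I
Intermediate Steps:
r = 113/102 (r = 3*(-113/(-153))/2 = 3*(-113*(-1/153))/2 = (3/2)*(113/153) = 113/102 ≈ 1.1078)
R(D) = 1 + D
T = 30 (T = 37 + (1 - 8) = 37 - 7 = 30)
N = 2*I*sqrt(2) (N = sqrt(14 - 22) = sqrt(-8) = 2*I*sqrt(2) ≈ 2.8284*I)
(T + N)*r = (30 + 2*I*sqrt(2))*(113/102) = 565/17 + 113*I*sqrt(2)/51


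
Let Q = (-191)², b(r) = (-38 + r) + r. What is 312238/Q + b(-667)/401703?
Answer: 125376889382/14654527143 ≈ 8.5555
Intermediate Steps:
b(r) = -38 + 2*r
Q = 36481
312238/Q + b(-667)/401703 = 312238/36481 + (-38 + 2*(-667))/401703 = 312238*(1/36481) + (-38 - 1334)*(1/401703) = 312238/36481 - 1372*1/401703 = 312238/36481 - 1372/401703 = 125376889382/14654527143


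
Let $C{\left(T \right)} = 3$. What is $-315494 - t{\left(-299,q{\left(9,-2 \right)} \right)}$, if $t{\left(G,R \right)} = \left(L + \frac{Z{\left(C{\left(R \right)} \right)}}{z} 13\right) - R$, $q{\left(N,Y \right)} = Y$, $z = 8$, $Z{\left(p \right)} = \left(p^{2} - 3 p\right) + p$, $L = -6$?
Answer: $- \frac{2523959}{8} \approx -3.155 \cdot 10^{5}$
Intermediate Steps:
$Z{\left(p \right)} = p^{2} - 2 p$
$t{\left(G,R \right)} = - \frac{9}{8} - R$ ($t{\left(G,R \right)} = \left(-6 + \frac{3 \left(-2 + 3\right)}{8} \cdot 13\right) - R = \left(-6 + 3 \cdot 1 \cdot \frac{1}{8} \cdot 13\right) - R = \left(-6 + 3 \cdot \frac{1}{8} \cdot 13\right) - R = \left(-6 + \frac{3}{8} \cdot 13\right) - R = \left(-6 + \frac{39}{8}\right) - R = - \frac{9}{8} - R$)
$-315494 - t{\left(-299,q{\left(9,-2 \right)} \right)} = -315494 - \left(- \frac{9}{8} - -2\right) = -315494 - \left(- \frac{9}{8} + 2\right) = -315494 - \frac{7}{8} = - \frac{2523959}{8}$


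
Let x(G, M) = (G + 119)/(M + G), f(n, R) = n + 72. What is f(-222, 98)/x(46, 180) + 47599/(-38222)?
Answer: -86905309/420442 ≈ -206.70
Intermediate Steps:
f(n, R) = 72 + n
x(G, M) = (119 + G)/(G + M)
f(-222, 98)/x(46, 180) + 47599/(-38222) = (72 - 222)/(((119 + 46)/(46 + 180))) + 47599/(-38222) = -150/(165/226) + 47599*(-1/38222) = -150/((1/226)*165) - 47599/38222 = -150/165/226 - 47599/38222 = -150*226/165 - 47599/38222 = -2260/11 - 47599/38222 = -86905309/420442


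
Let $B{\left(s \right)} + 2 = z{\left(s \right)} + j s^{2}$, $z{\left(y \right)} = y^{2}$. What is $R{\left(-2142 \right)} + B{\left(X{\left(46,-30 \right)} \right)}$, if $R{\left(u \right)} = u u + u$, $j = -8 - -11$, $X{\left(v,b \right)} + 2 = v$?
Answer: $4593764$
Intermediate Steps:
$X{\left(v,b \right)} = -2 + v$
$j = 3$ ($j = -8 + 11 = 3$)
$R{\left(u \right)} = u + u^{2}$ ($R{\left(u \right)} = u^{2} + u = u + u^{2}$)
$B{\left(s \right)} = -2 + 4 s^{2}$ ($B{\left(s \right)} = -2 + \left(s^{2} + 3 s^{2}\right) = -2 + 4 s^{2}$)
$R{\left(-2142 \right)} + B{\left(X{\left(46,-30 \right)} \right)} = - 2142 \left(1 - 2142\right) - \left(2 - 4 \left(-2 + 46\right)^{2}\right) = \left(-2142\right) \left(-2141\right) - \left(2 - 4 \cdot 44^{2}\right) = 4586022 + \left(-2 + 4 \cdot 1936\right) = 4586022 + \left(-2 + 7744\right) = 4586022 + 7742 = 4593764$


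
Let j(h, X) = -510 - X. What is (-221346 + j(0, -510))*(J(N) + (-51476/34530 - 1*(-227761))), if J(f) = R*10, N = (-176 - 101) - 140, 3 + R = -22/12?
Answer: -290069022955464/5755 ≈ -5.0403e+10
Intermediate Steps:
R = -29/6 (R = -3 - 22/12 = -3 - 22*1/12 = -3 - 11/6 = -29/6 ≈ -4.8333)
N = -417 (N = -277 - 140 = -417)
J(f) = -145/3 (J(f) = -29/6*10 = -145/3)
(-221346 + j(0, -510))*(J(N) + (-51476/34530 - 1*(-227761))) = (-221346 + (-510 - 1*(-510)))*(-145/3 + (-51476/34530 - 1*(-227761))) = (-221346 + (-510 + 510))*(-145/3 + (-51476*1/34530 + 227761)) = (-221346 + 0)*(-145/3 + (-25738/17265 + 227761)) = -221346*(-145/3 + 3932267927/17265) = -221346*3931433452/17265 = -290069022955464/5755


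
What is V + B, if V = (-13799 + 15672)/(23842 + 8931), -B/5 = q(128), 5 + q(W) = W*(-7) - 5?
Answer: 148463563/32773 ≈ 4530.1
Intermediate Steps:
q(W) = -10 - 7*W (q(W) = -5 + (W*(-7) - 5) = -5 + (-7*W - 5) = -5 + (-5 - 7*W) = -10 - 7*W)
B = 4530 (B = -5*(-10 - 7*128) = -5*(-10 - 896) = -5*(-906) = 4530)
V = 1873/32773 ≈ 0.057151
V + B = 1873/32773 + 4530 = 148463563/32773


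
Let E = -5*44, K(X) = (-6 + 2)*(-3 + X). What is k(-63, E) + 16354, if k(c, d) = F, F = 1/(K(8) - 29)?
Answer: 801345/49 ≈ 16354.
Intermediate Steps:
K(X) = 12 - 4*X (K(X) = -4*(-3 + X) = 12 - 4*X)
E = -220
F = -1/49 (F = 1/((12 - 4*8) - 29) = 1/((12 - 32) - 29) = 1/(-20 - 29) = 1/(-49) = -1/49 ≈ -0.020408)
k(c, d) = -1/49
k(-63, E) + 16354 = -1/49 + 16354 = 801345/49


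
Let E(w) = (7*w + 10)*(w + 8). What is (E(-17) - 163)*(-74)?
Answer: -60532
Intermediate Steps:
E(w) = (8 + w)*(10 + 7*w) (E(w) = (10 + 7*w)*(8 + w) = (8 + w)*(10 + 7*w))
(E(-17) - 163)*(-74) = ((80 + 7*(-17)² + 66*(-17)) - 163)*(-74) = ((80 + 7*289 - 1122) - 163)*(-74) = ((80 + 2023 - 1122) - 163)*(-74) = (981 - 163)*(-74) = 818*(-74) = -60532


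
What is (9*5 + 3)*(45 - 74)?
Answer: -1392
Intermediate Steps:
(9*5 + 3)*(45 - 74) = (45 + 3)*(-29) = 48*(-29) = -1392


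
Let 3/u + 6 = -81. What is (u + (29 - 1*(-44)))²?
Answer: 4477456/841 ≈ 5324.0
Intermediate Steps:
u = -1/29 (u = 3/(-6 - 81) = 3/(-87) = 3*(-1/87) = -1/29 ≈ -0.034483)
(u + (29 - 1*(-44)))² = (-1/29 + (29 - 1*(-44)))² = (-1/29 + (29 + 44))² = (-1/29 + 73)² = (2116/29)² = 4477456/841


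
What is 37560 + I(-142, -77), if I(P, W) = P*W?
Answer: 48494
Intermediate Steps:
37560 + I(-142, -77) = 37560 - 142*(-77) = 37560 + 10934 = 48494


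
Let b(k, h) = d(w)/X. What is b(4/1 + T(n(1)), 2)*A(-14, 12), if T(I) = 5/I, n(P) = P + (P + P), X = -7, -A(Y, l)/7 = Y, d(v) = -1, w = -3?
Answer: 14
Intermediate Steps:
A(Y, l) = -7*Y
n(P) = 3*P (n(P) = P + 2*P = 3*P)
b(k, h) = ⅐ (b(k, h) = -1/(-7) = -1*(-⅐) = ⅐)
b(4/1 + T(n(1)), 2)*A(-14, 12) = (-7*(-14))/7 = (⅐)*98 = 14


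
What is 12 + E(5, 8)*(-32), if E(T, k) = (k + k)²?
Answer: -8180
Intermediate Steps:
E(T, k) = 4*k² (E(T, k) = (2*k)² = 4*k²)
12 + E(5, 8)*(-32) = 12 + (4*8²)*(-32) = 12 + (4*64)*(-32) = 12 + 256*(-32) = 12 - 8192 = -8180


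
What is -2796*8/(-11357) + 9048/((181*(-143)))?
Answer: 36630216/22611787 ≈ 1.6200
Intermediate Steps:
-2796*8/(-11357) + 9048/((181*(-143))) = -22368*(-1/11357) + 9048/(-25883) = 22368/11357 + 9048*(-1/25883) = 22368/11357 - 696/1991 = 36630216/22611787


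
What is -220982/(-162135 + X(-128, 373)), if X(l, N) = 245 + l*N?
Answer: 110491/104817 ≈ 1.0541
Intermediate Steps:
X(l, N) = 245 + N*l
-220982/(-162135 + X(-128, 373)) = -220982/(-162135 + (245 + 373*(-128))) = -220982/(-162135 + (245 - 47744)) = -220982/(-162135 - 47499) = -220982/(-209634) = -220982*(-1/209634) = 110491/104817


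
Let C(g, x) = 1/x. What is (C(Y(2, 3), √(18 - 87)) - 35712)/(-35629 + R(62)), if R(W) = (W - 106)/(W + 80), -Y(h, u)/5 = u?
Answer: 845184/843227 + 71*I*√69/174547989 ≈ 1.0023 + 3.3788e-6*I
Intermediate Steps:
Y(h, u) = -5*u
R(W) = (-106 + W)/(80 + W)
(C(Y(2, 3), √(18 - 87)) - 35712)/(-35629 + R(62)) = (1/(√(18 - 87)) - 35712)/(-35629 + (-106 + 62)/(80 + 62)) = (1/(√(-69)) - 35712)/(-35629 - 44/142) = (1/(I*√69) - 35712)/(-35629 + (1/142)*(-44)) = (-I*√69/69 - 35712)/(-35629 - 22/71) = (-35712 - I*√69/69)/(-2529681/71) = (-35712 - I*√69/69)*(-71/2529681) = 845184/843227 + 71*I*√69/174547989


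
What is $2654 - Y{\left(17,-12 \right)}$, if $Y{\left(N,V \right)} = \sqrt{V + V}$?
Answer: $2654 - 2 i \sqrt{6} \approx 2654.0 - 4.899 i$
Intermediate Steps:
$Y{\left(N,V \right)} = \sqrt{2} \sqrt{V}$ ($Y{\left(N,V \right)} = \sqrt{2 V} = \sqrt{2} \sqrt{V}$)
$2654 - Y{\left(17,-12 \right)} = 2654 - \sqrt{2} \sqrt{-12} = 2654 - \sqrt{2} \cdot 2 i \sqrt{3} = 2654 - 2 i \sqrt{6}$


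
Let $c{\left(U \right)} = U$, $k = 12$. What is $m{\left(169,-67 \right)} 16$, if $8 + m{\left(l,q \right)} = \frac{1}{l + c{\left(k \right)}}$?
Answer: $- \frac{23152}{181} \approx -127.91$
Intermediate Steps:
$m{\left(l,q \right)} = -8 + \frac{1}{12 + l}$ ($m{\left(l,q \right)} = -8 + \frac{1}{l + 12} = -8 + \frac{1}{12 + l}$)
$m{\left(169,-67 \right)} 16 = \frac{-95 - 1352}{12 + 169} \cdot 16 = \frac{-95 - 1352}{181} \cdot 16 = \frac{1}{181} \left(-1447\right) 16 = \left(- \frac{1447}{181}\right) 16 = - \frac{23152}{181}$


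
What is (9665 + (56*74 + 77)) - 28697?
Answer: -14811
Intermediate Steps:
(9665 + (56*74 + 77)) - 28697 = (9665 + (4144 + 77)) - 28697 = (9665 + 4221) - 28697 = 13886 - 28697 = -14811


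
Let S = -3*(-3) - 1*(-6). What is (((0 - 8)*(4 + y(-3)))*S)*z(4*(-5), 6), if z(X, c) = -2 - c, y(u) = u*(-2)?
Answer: 9600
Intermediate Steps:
y(u) = -2*u
S = 15 (S = 9 + 6 = 15)
(((0 - 8)*(4 + y(-3)))*S)*z(4*(-5), 6) = (((0 - 8)*(4 - 2*(-3)))*15)*(-2 - 1*6) = (-8*(4 + 6)*15)*(-2 - 6) = (-8*10*15)*(-8) = -80*15*(-8) = -1200*(-8) = 9600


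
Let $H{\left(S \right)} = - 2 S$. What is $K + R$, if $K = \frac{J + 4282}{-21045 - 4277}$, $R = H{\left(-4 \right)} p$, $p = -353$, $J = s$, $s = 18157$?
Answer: $- \frac{71531767}{25322} \approx -2824.9$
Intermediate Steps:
$J = 18157$
$R = -2824$ ($R = \left(-2\right) \left(-4\right) \left(-353\right) = 8 \left(-353\right) = -2824$)
$K = - \frac{22439}{25322}$ ($K = \frac{18157 + 4282}{-21045 - 4277} = \frac{22439}{-25322} = 22439 \left(- \frac{1}{25322}\right) = - \frac{22439}{25322} \approx -0.88615$)
$K + R = - \frac{22439}{25322} - 2824 = - \frac{71531767}{25322}$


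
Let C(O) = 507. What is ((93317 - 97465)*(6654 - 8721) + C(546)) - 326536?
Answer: 8247887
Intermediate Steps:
((93317 - 97465)*(6654 - 8721) + C(546)) - 326536 = ((93317 - 97465)*(6654 - 8721) + 507) - 326536 = (-4148*(-2067) + 507) - 326536 = (8573916 + 507) - 326536 = 8574423 - 326536 = 8247887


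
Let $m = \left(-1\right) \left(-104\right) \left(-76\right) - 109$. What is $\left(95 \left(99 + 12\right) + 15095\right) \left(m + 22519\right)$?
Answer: $371933840$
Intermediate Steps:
$m = -8013$ ($m = 104 \left(-76\right) - 109 = -7904 - 109 = -8013$)
$\left(95 \left(99 + 12\right) + 15095\right) \left(m + 22519\right) = \left(95 \left(99 + 12\right) + 15095\right) \left(-8013 + 22519\right) = \left(95 \cdot 111 + 15095\right) 14506 = \left(10545 + 15095\right) 14506 = 25640 \cdot 14506 = 371933840$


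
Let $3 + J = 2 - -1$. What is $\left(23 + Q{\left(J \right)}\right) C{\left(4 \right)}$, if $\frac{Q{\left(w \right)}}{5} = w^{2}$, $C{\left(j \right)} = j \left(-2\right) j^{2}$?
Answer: $-2944$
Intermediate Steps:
$C{\left(j \right)} = - 2 j^{3}$ ($C{\left(j \right)} = - 2 j j^{2} = - 2 j^{3}$)
$J = 0$ ($J = -3 + \left(2 - -1\right) = -3 + \left(2 + 1\right) = -3 + 3 = 0$)
$Q{\left(w \right)} = 5 w^{2}$
$\left(23 + Q{\left(J \right)}\right) C{\left(4 \right)} = \left(23 + 5 \cdot 0^{2}\right) \left(- 2 \cdot 4^{3}\right) = \left(23 + 5 \cdot 0\right) \left(\left(-2\right) 64\right) = \left(23 + 0\right) \left(-128\right) = 23 \left(-128\right) = -2944$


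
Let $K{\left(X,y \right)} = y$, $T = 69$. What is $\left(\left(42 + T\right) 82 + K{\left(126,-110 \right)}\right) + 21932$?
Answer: $30924$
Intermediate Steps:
$\left(\left(42 + T\right) 82 + K{\left(126,-110 \right)}\right) + 21932 = \left(\left(42 + 69\right) 82 - 110\right) + 21932 = \left(111 \cdot 82 - 110\right) + 21932 = \left(9102 - 110\right) + 21932 = 8992 + 21932 = 30924$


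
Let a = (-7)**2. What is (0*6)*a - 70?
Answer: -70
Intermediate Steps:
a = 49
(0*6)*a - 70 = (0*6)*49 - 70 = 0*49 - 70 = 0 - 70 = -70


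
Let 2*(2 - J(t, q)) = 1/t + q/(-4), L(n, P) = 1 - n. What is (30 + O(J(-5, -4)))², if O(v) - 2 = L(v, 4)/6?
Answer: 101761/100 ≈ 1017.6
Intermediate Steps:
J(t, q) = 2 - 1/(2*t) + q/8 (J(t, q) = 2 - (1/t + q/(-4))/2 = 2 - (1/t + q*(-¼))/2 = 2 - (1/t - q/4)/2 = 2 + (-1/(2*t) + q/8) = 2 - 1/(2*t) + q/8)
O(v) = 13/6 - v/6 (O(v) = 2 + (1 - v)/6 = 2 + (1 - v)*(⅙) = 2 + (⅙ - v/6) = 13/6 - v/6)
(30 + O(J(-5, -4)))² = (30 + (13/6 - (-4 - 5*(16 - 4))/(48*(-5))))² = (30 + (13/6 - (-1)*(-4 - 5*12)/(48*5)))² = (30 + (13/6 - (-1)*(-4 - 60)/(48*5)))² = (30 + (13/6 - (-1)*(-64)/(48*5)))² = (30 + (13/6 - ⅙*8/5))² = (30 + (13/6 - 4/15))² = (30 + 19/10)² = (319/10)² = 101761/100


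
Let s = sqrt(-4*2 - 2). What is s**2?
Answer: -10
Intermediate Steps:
s = I*sqrt(10) (s = sqrt(-8 - 2) = sqrt(-10) = I*sqrt(10) ≈ 3.1623*I)
s**2 = (I*sqrt(10))**2 = -10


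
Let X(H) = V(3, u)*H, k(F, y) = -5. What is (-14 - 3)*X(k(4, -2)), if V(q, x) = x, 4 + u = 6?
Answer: 170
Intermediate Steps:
u = 2 (u = -4 + 6 = 2)
X(H) = 2*H
(-14 - 3)*X(k(4, -2)) = (-14 - 3)*(2*(-5)) = -17*(-10) = 170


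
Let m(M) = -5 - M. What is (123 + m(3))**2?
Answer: 13225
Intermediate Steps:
(123 + m(3))**2 = (123 + (-5 - 1*3))**2 = (123 + (-5 - 3))**2 = (123 - 8)**2 = 115**2 = 13225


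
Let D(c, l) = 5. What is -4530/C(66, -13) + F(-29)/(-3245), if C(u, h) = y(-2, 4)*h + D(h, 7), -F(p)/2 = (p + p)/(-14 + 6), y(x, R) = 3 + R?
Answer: 14701097/279070 ≈ 52.679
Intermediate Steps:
F(p) = p/2 (F(p) = -2*(p + p)/(-14 + 6) = -2*2*p/(-8) = -2*2*p*(-1)/8 = -(-1)*p/2 = p/2)
C(u, h) = 5 + 7*h (C(u, h) = (3 + 4)*h + 5 = 7*h + 5 = 5 + 7*h)
-4530/C(66, -13) + F(-29)/(-3245) = -4530/(5 + 7*(-13)) + ((½)*(-29))/(-3245) = -4530/(5 - 91) - 29/2*(-1/3245) = -4530/(-86) + 29/6490 = -4530*(-1/86) + 29/6490 = 2265/43 + 29/6490 = 14701097/279070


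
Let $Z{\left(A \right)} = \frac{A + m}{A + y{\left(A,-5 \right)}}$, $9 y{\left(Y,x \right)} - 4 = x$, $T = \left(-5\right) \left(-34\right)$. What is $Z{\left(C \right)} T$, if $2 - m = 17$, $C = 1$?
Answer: $- \frac{5355}{2} \approx -2677.5$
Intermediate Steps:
$T = 170$
$y{\left(Y,x \right)} = \frac{4}{9} + \frac{x}{9}$
$m = -15$ ($m = 2 - 17 = -15$)
$Z{\left(A \right)} = \frac{-15 + A}{- \frac{1}{9} + A}$ ($Z{\left(A \right)} = \frac{A - 15}{A + \left(\frac{4}{9} + \frac{1}{9} \left(-5\right)\right)} = \frac{-15 + A}{A + \left(\frac{4}{9} - \frac{5}{9}\right)} = \frac{-15 + A}{A - \frac{1}{9}} = \frac{-15 + A}{- \frac{1}{9} + A}$)
$Z{\left(C \right)} T = \frac{9 \left(-15 + 1\right)}{-1 + 9 \cdot 1} \cdot 170 = 9 \frac{1}{-1 + 9} \left(-14\right) 170 = 9 \cdot \frac{1}{8} \left(-14\right) 170 = \left(- \frac{63}{4}\right) 170 = - \frac{5355}{2}$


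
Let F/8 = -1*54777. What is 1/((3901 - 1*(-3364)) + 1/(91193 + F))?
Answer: 347023/2521122094 ≈ 0.00013765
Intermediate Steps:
F = -438216 (F = 8*(-1*54777) = 8*(-54777) = -438216)
1/((3901 - 1*(-3364)) + 1/(91193 + F)) = 1/((3901 - 1*(-3364)) + 1/(91193 - 438216)) = 1/((3901 + 3364) + 1/(-347023)) = 1/(7265 - 1/347023) = 1/(2521122094/347023) = 347023/2521122094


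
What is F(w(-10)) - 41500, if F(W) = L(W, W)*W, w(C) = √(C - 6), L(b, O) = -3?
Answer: -41500 - 12*I ≈ -41500.0 - 12.0*I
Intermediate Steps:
w(C) = √(-6 + C)
F(W) = -3*W
F(w(-10)) - 41500 = -3*√(-6 - 10) - 41500 = -12*I - 41500 = -41500 - 12*I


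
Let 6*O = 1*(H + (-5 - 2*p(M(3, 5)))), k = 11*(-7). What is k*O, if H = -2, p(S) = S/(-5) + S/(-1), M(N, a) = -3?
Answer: 5467/30 ≈ 182.23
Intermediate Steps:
k = -77
p(S) = -6*S/5 (p(S) = S*(-1/5) + S*(-1) = -S/5 - S = -6*S/5)
O = -71/30 (O = (1*(-2 + (-5 - (-12)*(-3)/5)))/6 = (1*(-2 + (-5 - 2*18/5)))/6 = (1*(-2 + (-5 - 36/5)))/6 = (1*(-2 - 61/5))/6 = (1*(-71/5))/6 = (1/6)*(-71/5) = -71/30 ≈ -2.3667)
k*O = -77*(-71/30) = 5467/30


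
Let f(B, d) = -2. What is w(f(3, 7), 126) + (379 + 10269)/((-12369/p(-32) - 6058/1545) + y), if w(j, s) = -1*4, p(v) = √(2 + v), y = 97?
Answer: -92819489856692/24387768447233 - 20958892998120*I*√30/24387768447233 ≈ -3.806 - 4.7071*I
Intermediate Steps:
w(j, s) = -4
w(f(3, 7), 126) + (379 + 10269)/((-12369/p(-32) - 6058/1545) + y) = -4 + (379 + 10269)/((-12369/√(2 - 32) - 6058/1545) + 97) = -4 + 10648/((-12369*(-I*√30/30) - 6058*1/1545) + 97) = -4 + 10648/((-12369*(-I*√30/30) - 6058/1545) + 97) = -4 + 10648/((-(-4123)*I*√30/10 - 6058/1545) + 97) = -4 + 10648/((4123*I*√30/10 - 6058/1545) + 97) = -4 + 10648/((-6058/1545 + 4123*I*√30/10) + 97) = -4 + 10648/(143807/1545 + 4123*I*√30/10)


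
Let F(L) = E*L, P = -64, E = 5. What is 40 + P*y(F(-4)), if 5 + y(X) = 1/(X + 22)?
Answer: 328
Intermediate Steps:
F(L) = 5*L
y(X) = -5 + 1/(22 + X) (y(X) = -5 + 1/(X + 22) = -5 + 1/(22 + X))
40 + P*y(F(-4)) = 40 - 64*(-109 - 25*(-4))/(22 + 5*(-4)) = 40 - 64*(-109 - 5*(-20))/(22 - 20) = 40 - 64*(-109 + 100)/2 = 40 - 32*(-9) = 40 - 64*(-9/2) = 40 + 288 = 328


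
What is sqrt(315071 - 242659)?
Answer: 2*sqrt(18103) ≈ 269.09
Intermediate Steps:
sqrt(315071 - 242659) = sqrt(72412) = 2*sqrt(18103)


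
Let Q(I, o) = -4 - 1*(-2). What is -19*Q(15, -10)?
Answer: 38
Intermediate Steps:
Q(I, o) = -2 (Q(I, o) = -4 + 2 = -2)
-19*Q(15, -10) = -19*(-2) = 38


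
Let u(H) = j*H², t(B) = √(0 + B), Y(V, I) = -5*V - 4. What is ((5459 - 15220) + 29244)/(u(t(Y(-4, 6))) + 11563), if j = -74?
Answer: 19483/10379 ≈ 1.8772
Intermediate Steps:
Y(V, I) = -4 - 5*V
t(B) = √B
u(H) = -74*H²
((5459 - 15220) + 29244)/(u(t(Y(-4, 6))) + 11563) = ((5459 - 15220) + 29244)/(-74*(√(-4 - 5*(-4)))² + 11563) = (-9761 + 29244)/(-74*(√(-4 + 20))² + 11563) = 19483/(-74*(√16)² + 11563) = 19483/(-74*4² + 11563) = 19483/(-74*16 + 11563) = 19483/(-1184 + 11563) = 19483/10379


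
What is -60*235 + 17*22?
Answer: -13726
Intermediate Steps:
-60*235 + 17*22 = -14100 + 374 = -13726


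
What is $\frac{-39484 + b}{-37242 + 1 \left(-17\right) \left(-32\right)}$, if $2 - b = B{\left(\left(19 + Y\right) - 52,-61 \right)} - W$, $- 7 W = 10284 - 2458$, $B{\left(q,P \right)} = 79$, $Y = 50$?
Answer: $\frac{40679}{36698} \approx 1.1085$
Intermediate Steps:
$W = -1118$ ($W = - \frac{10284 - 2458}{7} = \left(- \frac{1}{7}\right) 7826 = -1118$)
$b = -1195$ ($b = 2 - \left(79 - -1118\right) = 2 - \left(79 + 1118\right) = 2 - 1197 = -1195$)
$\frac{-39484 + b}{-37242 + 1 \left(-17\right) \left(-32\right)} = \frac{-39484 - 1195}{-37242 + 1 \left(-17\right) \left(-32\right)} = - \frac{40679}{-37242 - -544} = - \frac{40679}{-37242 + 544} = - \frac{40679}{-36698} = \left(-40679\right) \left(- \frac{1}{36698}\right) = \frac{40679}{36698}$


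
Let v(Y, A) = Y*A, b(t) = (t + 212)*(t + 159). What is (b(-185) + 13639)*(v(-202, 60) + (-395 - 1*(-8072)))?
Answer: -57479091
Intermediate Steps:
b(t) = (159 + t)*(212 + t) (b(t) = (212 + t)*(159 + t) = (159 + t)*(212 + t))
v(Y, A) = A*Y
(b(-185) + 13639)*(v(-202, 60) + (-395 - 1*(-8072))) = ((33708 + (-185)**2 + 371*(-185)) + 13639)*(60*(-202) + (-395 - 1*(-8072))) = ((33708 + 34225 - 68635) + 13639)*(-12120 + (-395 + 8072)) = (-702 + 13639)*(-12120 + 7677) = 12937*(-4443) = -57479091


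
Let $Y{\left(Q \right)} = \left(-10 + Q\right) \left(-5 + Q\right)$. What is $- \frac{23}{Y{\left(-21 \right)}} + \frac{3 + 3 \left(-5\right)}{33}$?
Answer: $- \frac{3477}{8866} \approx -0.39217$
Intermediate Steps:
$- \frac{23}{Y{\left(-21 \right)}} + \frac{3 + 3 \left(-5\right)}{33} = - \frac{23}{50 + \left(-21\right)^{2} - -315} + \frac{3 + 3 \left(-5\right)}{33} = - \frac{23}{50 + 441 + 315} + \left(3 - 15\right) \frac{1}{33} = - \frac{23}{806} - \frac{4}{11} = - \frac{3477}{8866}$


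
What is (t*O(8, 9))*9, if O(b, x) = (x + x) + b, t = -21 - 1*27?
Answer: -11232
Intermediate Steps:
t = -48 (t = -21 - 27 = -48)
O(b, x) = b + 2*x (O(b, x) = 2*x + b = b + 2*x)
(t*O(8, 9))*9 = -48*(8 + 2*9)*9 = -48*(8 + 18)*9 = -48*26*9 = -1248*9 = -11232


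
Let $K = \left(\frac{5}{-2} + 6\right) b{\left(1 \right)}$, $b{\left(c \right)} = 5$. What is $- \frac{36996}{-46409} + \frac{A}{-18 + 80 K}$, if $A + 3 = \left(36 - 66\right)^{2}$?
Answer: $\frac{92757345}{64137238} \approx 1.4462$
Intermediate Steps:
$A = 897$ ($A = -3 + \left(36 - 66\right)^{2} = -3 + \left(-30\right)^{2} = -3 + 900 = 897$)
$K = \frac{35}{2}$ ($K = \left(\frac{5}{-2} + 6\right) 5 = \left(5 \left(- \frac{1}{2}\right) + 6\right) 5 = \left(- \frac{5}{2} + 6\right) 5 = \frac{7}{2} \cdot 5 = \frac{35}{2} \approx 17.5$)
$- \frac{36996}{-46409} + \frac{A}{-18 + 80 K} = - \frac{36996}{-46409} + \frac{897}{-18 + 80 \cdot \frac{35}{2}} = \left(-36996\right) \left(- \frac{1}{46409}\right) + \frac{897}{-18 + 1400} = \frac{36996}{46409} + \frac{897}{1382} = \frac{92757345}{64137238}$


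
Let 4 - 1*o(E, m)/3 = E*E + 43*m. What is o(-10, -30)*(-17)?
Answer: -60894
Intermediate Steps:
o(E, m) = 12 - 129*m - 3*E² (o(E, m) = 12 - 3*(E*E + 43*m) = 12 - 3*(E² + 43*m) = 12 + (-129*m - 3*E²) = 12 - 129*m - 3*E²)
o(-10, -30)*(-17) = (12 - 129*(-30) - 3*(-10)²)*(-17) = (12 + 3870 - 3*100)*(-17) = (12 + 3870 - 300)*(-17) = 3582*(-17) = -60894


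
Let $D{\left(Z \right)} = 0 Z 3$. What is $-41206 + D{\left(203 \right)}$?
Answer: $-41206$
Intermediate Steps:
$D{\left(Z \right)} = 0$ ($D{\left(Z \right)} = 0 \cdot 3 = 0$)
$-41206 + D{\left(203 \right)} = -41206 + 0 = -41206$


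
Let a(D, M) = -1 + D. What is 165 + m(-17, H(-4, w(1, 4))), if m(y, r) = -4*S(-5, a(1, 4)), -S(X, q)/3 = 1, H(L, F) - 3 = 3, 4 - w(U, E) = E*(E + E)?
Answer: 177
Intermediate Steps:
w(U, E) = 4 - 2*E**2 (w(U, E) = 4 - E*(E + E) = 4 - E*2*E = 4 - 2*E**2)
H(L, F) = 6 (H(L, F) = 3 + 3 = 6)
S(X, q) = -3 (S(X, q) = -3*1 = -3)
m(y, r) = 12 (m(y, r) = -4*(-3) = 12)
165 + m(-17, H(-4, w(1, 4))) = 165 + 12 = 177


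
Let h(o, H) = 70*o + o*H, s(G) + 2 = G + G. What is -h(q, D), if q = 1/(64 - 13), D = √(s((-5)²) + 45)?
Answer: -70/51 - √93/51 ≈ -1.5616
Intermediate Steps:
s(G) = -2 + 2*G (s(G) = -2 + (G + G) = -2 + 2*G)
D = √93 (D = √((-2 + 2*(-5)²) + 45) = √((-2 + 2*25) + 45) = √((-2 + 50) + 45) = √(48 + 45) = √93 ≈ 9.6436)
q = 1/51 ≈ 0.019608
h(o, H) = 70*o + H*o
-h(q, D) = -(70 + √93)/51 = -(70/51 + √93/51) = -70/51 - √93/51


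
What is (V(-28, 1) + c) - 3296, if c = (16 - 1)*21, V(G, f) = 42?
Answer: -2939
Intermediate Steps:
c = 315 (c = 15*21 = 315)
(V(-28, 1) + c) - 3296 = (42 + 315) - 3296 = 357 - 3296 = -2939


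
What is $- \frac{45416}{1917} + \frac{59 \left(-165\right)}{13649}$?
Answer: $- \frac{638544979}{26165133} \approx -24.404$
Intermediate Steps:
$- \frac{45416}{1917} + \frac{59 \left(-165\right)}{13649} = \left(-45416\right) \frac{1}{1917} - \frac{9735}{13649} = - \frac{45416}{1917} - \frac{9735}{13649} = - \frac{638544979}{26165133}$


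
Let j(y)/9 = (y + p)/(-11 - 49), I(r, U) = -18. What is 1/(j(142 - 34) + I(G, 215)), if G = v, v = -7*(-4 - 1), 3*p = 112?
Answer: -5/199 ≈ -0.025126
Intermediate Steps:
p = 112/3 (p = (1/3)*112 = 112/3 ≈ 37.333)
v = 35 (v = -7*(-5) = 35)
G = 35
j(y) = -28/5 - 3*y/20 (j(y) = 9*((y + 112/3)/(-11 - 49)) = 9*((112/3 + y)/(-60)) = 9*((112/3 + y)*(-1/60)) = 9*(-28/45 - y/60) = -28/5 - 3*y/20)
1/(j(142 - 34) + I(G, 215)) = 1/((-28/5 - 3*(142 - 34)/20) - 18) = 1/((-28/5 - 3/20*108) - 18) = 1/((-28/5 - 81/5) - 18) = 1/(-109/5 - 18) = 1/(-199/5) = -5/199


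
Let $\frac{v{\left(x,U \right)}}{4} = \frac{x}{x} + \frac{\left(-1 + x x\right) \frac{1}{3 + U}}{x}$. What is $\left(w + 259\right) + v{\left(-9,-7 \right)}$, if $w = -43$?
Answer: $\frac{2060}{9} \approx 228.89$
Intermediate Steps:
$v{\left(x,U \right)} = 4 + \frac{4 \left(-1 + x^{2}\right)}{x \left(3 + U\right)}$ ($v{\left(x,U \right)} = 4 \left(\frac{x}{x} + \frac{\left(-1 + x x\right) \frac{1}{3 + U}}{x}\right) = 4 \left(1 + \frac{\left(-1 + x^{2}\right) \frac{1}{3 + U}}{x}\right) = 4 \left(1 + \frac{\frac{1}{3 + U} \left(-1 + x^{2}\right)}{x}\right) = 4 \left(1 + \frac{-1 + x^{2}}{x \left(3 + U\right)}\right) = 4 + \frac{4 \left(-1 + x^{2}\right)}{x \left(3 + U\right)}$)
$\left(w + 259\right) + v{\left(-9,-7 \right)} = \left(-43 + 259\right) + \frac{4 \left(-1 + \left(-9\right)^{2} + 3 \left(-9\right) - -63\right)}{\left(-9\right) \left(3 - 7\right)} = 216 + 4 \left(- \frac{1}{9}\right) \frac{1}{-4} \left(-1 + 81 - 27 + 63\right) = 216 + 4 \left(- \frac{1}{9}\right) \left(- \frac{1}{4}\right) 116 = 216 + \frac{116}{9} = \frac{2060}{9}$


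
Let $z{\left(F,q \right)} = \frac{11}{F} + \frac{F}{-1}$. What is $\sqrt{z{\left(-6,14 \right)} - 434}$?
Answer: $\frac{i \sqrt{15474}}{6} \approx 20.732 i$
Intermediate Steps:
$z{\left(F,q \right)} = - F + \frac{11}{F}$ ($z{\left(F,q \right)} = \frac{11}{F} + F \left(-1\right) = \frac{11}{F} - F = - F + \frac{11}{F}$)
$\sqrt{z{\left(-6,14 \right)} - 434} = \sqrt{\left(\left(-1\right) \left(-6\right) + \frac{11}{-6}\right) - 434} = \sqrt{\left(6 + 11 \left(- \frac{1}{6}\right)\right) - 434} = \sqrt{\left(6 - \frac{11}{6}\right) - 434} = \sqrt{\frac{25}{6} - 434} = \sqrt{- \frac{2579}{6}} = \frac{i \sqrt{15474}}{6}$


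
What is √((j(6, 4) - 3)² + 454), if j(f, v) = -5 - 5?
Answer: √623 ≈ 24.960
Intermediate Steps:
j(f, v) = -10
√((j(6, 4) - 3)² + 454) = √((-10 - 3)² + 454) = √((-13)² + 454) = √(169 + 454) = √623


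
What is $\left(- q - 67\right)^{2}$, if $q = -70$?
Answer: $9$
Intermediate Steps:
$\left(- q - 67\right)^{2} = \left(\left(-1\right) \left(-70\right) - 67\right)^{2} = \left(70 - 67\right)^{2} = 3^{2} = 9$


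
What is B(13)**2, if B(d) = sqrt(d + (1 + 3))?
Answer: 17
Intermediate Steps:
B(d) = sqrt(4 + d) (B(d) = sqrt(d + 4) = sqrt(4 + d))
B(13)**2 = (sqrt(4 + 13))**2 = (sqrt(17))**2 = 17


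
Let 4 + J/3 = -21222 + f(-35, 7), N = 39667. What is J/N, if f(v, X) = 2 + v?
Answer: -63777/39667 ≈ -1.6078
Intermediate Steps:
J = -63777 (J = -12 + 3*(-21222 + (2 - 35)) = -12 + 3*(-21222 - 33) = -12 + 3*(-21255) = -12 - 63765 = -63777)
J/N = -63777/39667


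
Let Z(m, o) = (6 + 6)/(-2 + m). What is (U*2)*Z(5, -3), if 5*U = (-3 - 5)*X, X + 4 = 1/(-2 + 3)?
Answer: 192/5 ≈ 38.400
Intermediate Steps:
Z(m, o) = 12/(-2 + m)
X = -3 (X = -4 + 1/(-2 + 3) = -4 + 1/1 = -4 + 1 = -3)
U = 24/5 (U = ((-3 - 5)*(-3))/5 = (-8*(-3))/5 = (⅕)*24 = 24/5 ≈ 4.8000)
(U*2)*Z(5, -3) = ((24/5)*2)*(12/(-2 + 5)) = 48*(12/3)/5 = 48*(12*(⅓))/5 = (48/5)*4 = 192/5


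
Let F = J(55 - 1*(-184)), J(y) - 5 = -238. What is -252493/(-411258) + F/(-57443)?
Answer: 14599778513/23623893294 ≈ 0.61801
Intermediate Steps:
J(y) = -233 (J(y) = 5 - 238 = -233)
F = -233
-252493/(-411258) + F/(-57443) = -252493/(-411258) - 233/(-57443) = -252493*(-1/411258) - 233*(-1/57443) = 252493/411258 + 233/57443 = 14599778513/23623893294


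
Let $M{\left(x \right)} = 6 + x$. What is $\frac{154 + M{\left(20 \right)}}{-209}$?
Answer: $- \frac{180}{209} \approx -0.86124$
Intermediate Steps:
$\frac{154 + M{\left(20 \right)}}{-209} = \frac{154 + \left(6 + 20\right)}{-209} = - \frac{154 + 26}{209} = \left(- \frac{1}{209}\right) 180 = - \frac{180}{209}$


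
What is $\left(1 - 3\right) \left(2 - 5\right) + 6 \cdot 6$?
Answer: $42$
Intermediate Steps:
$\left(1 - 3\right) \left(2 - 5\right) + 6 \cdot 6 = \left(-2\right) \left(-3\right) + 36 = 6 + 36 = 42$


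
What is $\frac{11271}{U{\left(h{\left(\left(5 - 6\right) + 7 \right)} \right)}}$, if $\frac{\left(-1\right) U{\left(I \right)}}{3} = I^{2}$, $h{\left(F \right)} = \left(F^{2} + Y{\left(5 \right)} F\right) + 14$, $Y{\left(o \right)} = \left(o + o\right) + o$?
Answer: $- \frac{3757}{19600} \approx -0.19168$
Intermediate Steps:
$Y{\left(o \right)} = 3 o$ ($Y{\left(o \right)} = 2 o + o = 3 o$)
$h{\left(F \right)} = 14 + F^{2} + 15 F$ ($h{\left(F \right)} = \left(F^{2} + 3 \cdot 5 F\right) + 14 = \left(F^{2} + 15 F\right) + 14 = 14 + F^{2} + 15 F$)
$U{\left(I \right)} = - 3 I^{2}$
$\frac{11271}{U{\left(h{\left(\left(5 - 6\right) + 7 \right)} \right)}} = \frac{11271}{\left(-3\right) \left(14 + \left(\left(5 - 6\right) + 7\right)^{2} + 15 \left(\left(5 - 6\right) + 7\right)\right)^{2}} = \frac{11271}{\left(-3\right) \left(14 + \left(-1 + 7\right)^{2} + 15 \left(-1 + 7\right)\right)^{2}} = \frac{11271}{\left(-3\right) \left(14 + 6^{2} + 15 \cdot 6\right)^{2}} = \frac{11271}{\left(-3\right) \left(14 + 36 + 90\right)^{2}} = \frac{11271}{\left(-3\right) 140^{2}} = \frac{11271}{\left(-3\right) 19600} = \frac{11271}{-58800} = 11271 \left(- \frac{1}{58800}\right) = - \frac{3757}{19600}$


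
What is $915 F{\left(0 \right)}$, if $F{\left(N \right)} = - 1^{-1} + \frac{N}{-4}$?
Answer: $-915$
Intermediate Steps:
$F{\left(N \right)} = -1 - \frac{N}{4}$ ($F{\left(N \right)} = \left(-1\right) 1 + N \left(- \frac{1}{4}\right) = -1 - \frac{N}{4}$)
$915 F{\left(0 \right)} = 915 \left(-1 - 0\right) = 915 \left(-1 + 0\right) = 915 \left(-1\right) = -915$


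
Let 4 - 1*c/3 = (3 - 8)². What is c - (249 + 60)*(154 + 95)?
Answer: -77004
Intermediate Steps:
c = -63 (c = 12 - 3*(3 - 8)² = 12 - 3*(-5)² = 12 - 3*25 = 12 - 75 = -63)
c - (249 + 60)*(154 + 95) = -63 - (249 + 60)*(154 + 95) = -63 - 309*249 = -63 - 1*76941 = -63 - 76941 = -77004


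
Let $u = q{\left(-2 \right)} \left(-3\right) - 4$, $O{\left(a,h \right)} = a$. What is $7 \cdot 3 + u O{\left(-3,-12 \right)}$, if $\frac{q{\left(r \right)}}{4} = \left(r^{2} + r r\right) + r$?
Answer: $249$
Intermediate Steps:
$q{\left(r \right)} = 4 r + 8 r^{2}$ ($q{\left(r \right)} = 4 \left(\left(r^{2} + r r\right) + r\right) = 4 \left(\left(r^{2} + r^{2}\right) + r\right) = 4 \left(2 r^{2} + r\right) = 4 \left(r + 2 r^{2}\right) = 4 r + 8 r^{2}$)
$u = -76$ ($u = 4 \left(-2\right) \left(1 + 2 \left(-2\right)\right) \left(-3\right) - 4 = 4 \left(-2\right) \left(1 - 4\right) \left(-3\right) - 4 = 4 \left(-2\right) \left(-3\right) \left(-3\right) - 4 = 24 \left(-3\right) - 4 = -72 - 4 = -76$)
$7 \cdot 3 + u O{\left(-3,-12 \right)} = 7 \cdot 3 - -228 = 21 + 228 = 249$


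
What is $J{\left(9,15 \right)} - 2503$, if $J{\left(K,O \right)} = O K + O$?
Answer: $-2353$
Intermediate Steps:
$J{\left(K,O \right)} = O + K O$ ($J{\left(K,O \right)} = K O + O = O + K O$)
$J{\left(9,15 \right)} - 2503 = 15 \left(1 + 9\right) - 2503 = 15 \cdot 10 - 2503 = 150 - 2503 = -2353$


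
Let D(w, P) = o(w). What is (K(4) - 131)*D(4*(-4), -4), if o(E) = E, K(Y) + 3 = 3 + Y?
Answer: 2032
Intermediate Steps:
K(Y) = Y (K(Y) = -3 + (3 + Y) = Y)
D(w, P) = w
(K(4) - 131)*D(4*(-4), -4) = (4 - 131)*(4*(-4)) = -127*(-16) = 2032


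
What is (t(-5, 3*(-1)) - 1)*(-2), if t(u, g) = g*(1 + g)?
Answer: -10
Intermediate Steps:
(t(-5, 3*(-1)) - 1)*(-2) = ((3*(-1))*(1 + 3*(-1)) - 1)*(-2) = (-3*(1 - 3) - 1)*(-2) = (-3*(-2) - 1)*(-2) = (6 - 1)*(-2) = 5*(-2) = -10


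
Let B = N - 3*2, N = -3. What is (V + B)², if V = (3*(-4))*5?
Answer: 4761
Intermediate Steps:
B = -9 (B = -3 - 3*2 = -3 - 6 = -9)
V = -60 (V = -12*5 = -60)
(V + B)² = (-60 - 9)² = (-69)² = 4761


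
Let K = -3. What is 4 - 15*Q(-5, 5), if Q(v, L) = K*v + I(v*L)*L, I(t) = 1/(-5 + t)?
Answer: -437/2 ≈ -218.50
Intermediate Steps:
Q(v, L) = -3*v + L/(-5 + L*v) (Q(v, L) = -3*v + L/(-5 + v*L) = -3*v + L/(-5 + L*v))
4 - 15*Q(-5, 5) = 4 - 15*(5 - 3*(-5)*(-5 + 5*(-5)))/(-5 + 5*(-5)) = 4 - 15*(5 - 3*(-5)*(-5 - 25))/(-5 - 25) = 4 - 15*(5 - 3*(-5)*(-30))/(-30) = 4 - (-1)*(5 - 450)/2 = 4 - (-1)*(-445)/2 = 4 - 15*89/6 = 4 - 445/2 = -437/2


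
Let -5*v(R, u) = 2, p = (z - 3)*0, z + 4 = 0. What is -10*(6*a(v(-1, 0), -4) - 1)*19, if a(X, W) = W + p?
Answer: 4750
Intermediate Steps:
z = -4 (z = -4 + 0 = -4)
p = 0 (p = (-4 - 3)*0 = -7*0 = 0)
v(R, u) = -⅖ (v(R, u) = -⅕*2 = -⅖)
a(X, W) = W (a(X, W) = W + 0 = W)
-10*(6*a(v(-1, 0), -4) - 1)*19 = -10*(6*(-4) - 1)*19 = -10*(-24 - 1)*19 = -10*(-25)*19 = 250*19 = 4750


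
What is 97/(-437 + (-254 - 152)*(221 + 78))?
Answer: -97/121831 ≈ -0.00079618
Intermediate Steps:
97/(-437 + (-254 - 152)*(221 + 78)) = 97/(-437 - 406*299) = 97/(-437 - 121394) = 97/(-121831) = 97*(-1/121831) = -97/121831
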